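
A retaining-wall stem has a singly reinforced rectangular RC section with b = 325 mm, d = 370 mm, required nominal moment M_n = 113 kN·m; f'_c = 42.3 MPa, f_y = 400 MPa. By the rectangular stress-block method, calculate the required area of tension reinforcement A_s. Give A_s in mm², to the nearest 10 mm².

With M_n = 0.85 f'_c a b (d − a/2), solve the quadratic for a:
a = d − √(d² − 2M_n/(0.85 f'_c b)) = 370 − √(370² − 2 × 113×10⁶/(0.85 × 42.3 × 325)) = 27.13 mm.
A_s = 0.85 f'_c a b / f_y = 0.85 × 42.3 × 27.13 × 325 / 400 = 792.6 mm².

A_s ≈ 790 mm²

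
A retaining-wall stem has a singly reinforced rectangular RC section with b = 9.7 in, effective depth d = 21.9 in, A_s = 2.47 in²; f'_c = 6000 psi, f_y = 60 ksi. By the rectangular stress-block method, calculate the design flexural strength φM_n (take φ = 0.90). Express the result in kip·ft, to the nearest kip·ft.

T = A_s f_y = 2.47 × 60 = 148.2 kips.
a = T/(0.85 f'_c b) = 148.2/(0.85 × 6 × 9.7) = 2.996 in.
M_n = T(d − a/2) = 148.2 × (21.9 − 1.498) = 3023.6 kip·in = 3023.6/12 = 251.97 kip·ft.
φM_n = 0.90 × 251.97 = 226.77 kip·ft.

φM_n ≈ 227 kip·ft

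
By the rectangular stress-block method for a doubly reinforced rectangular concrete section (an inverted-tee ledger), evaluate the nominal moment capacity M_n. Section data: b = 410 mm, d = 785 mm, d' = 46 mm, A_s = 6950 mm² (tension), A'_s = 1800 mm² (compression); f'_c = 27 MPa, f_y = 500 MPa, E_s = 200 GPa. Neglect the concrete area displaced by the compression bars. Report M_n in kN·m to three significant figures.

M_n ≈ 2330 kN·m

Assume both tension and compression steel yield.
Net tension couple steel: A_s − A'_s = 5150 mm².
a = (A_s − A'_s) f_y / (0.85 f'_c b) = 2575000/(0.85 × 27 × 410) = 273.66 mm.
c = a/β₁ = 273.66/0.85 = 321.95 mm; ε'_s = 0.003(c − d')/c = 0.0026 ≥ f_y/E_s = 0.0025, so compression steel does yield.
M_n = (A_s − A'_s) f_y (d − a/2) + A'_s f_y (d − d') = [2575000 × (785 − 136.83) + 900000 × (785 − 46)] × 10⁻⁶ = 1669.04 + 665.10 = 2334.14 kN·m.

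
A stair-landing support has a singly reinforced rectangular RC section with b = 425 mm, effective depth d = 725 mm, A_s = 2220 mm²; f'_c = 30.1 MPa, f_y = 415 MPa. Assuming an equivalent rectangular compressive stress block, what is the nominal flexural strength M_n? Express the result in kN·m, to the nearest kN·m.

T = A_s f_y = 2220 × 415 = 921300 N = 921.3 kN.
From C = T: a = T/(0.85 f'_c b) = 921300/(0.85 × 30.1 × 425) = 84.73 mm.
M_n = T(d − a/2) = 921.3 kN × (725 − 42.365) mm = 628.91 kN·m.

M_n ≈ 629 kN·m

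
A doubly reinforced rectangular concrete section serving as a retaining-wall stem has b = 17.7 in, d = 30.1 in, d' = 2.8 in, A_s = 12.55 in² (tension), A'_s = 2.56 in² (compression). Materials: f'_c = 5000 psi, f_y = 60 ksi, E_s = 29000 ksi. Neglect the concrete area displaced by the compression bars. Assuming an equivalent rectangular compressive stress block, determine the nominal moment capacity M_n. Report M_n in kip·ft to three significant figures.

Assume both steels yield.
a = (A_s − A'_s) f_y/(0.85 f'_c b) = (12.55 − 2.56) × 60/(0.85 × 5 × 17.7) = 7.968 in.
c = a/β₁ = 7.968/0.8 = 9.960 in; ε'_s = 0.003(c − d')/c = 0.0022 ≥ ε_y = 0.0021, so the compression steel yields.
M_n = (A_s − A'_s) f_y (d − a/2) + A'_s f_y (d − d') = 599.4 × (30.1 − 3.984) + 153.6 × (30.1 − 2.8) = 15653.9 + 4193.3 = 19847.2 kip·in = 19847.2/12 = 1653.93 kip·ft.

M_n ≈ 1650 kip·ft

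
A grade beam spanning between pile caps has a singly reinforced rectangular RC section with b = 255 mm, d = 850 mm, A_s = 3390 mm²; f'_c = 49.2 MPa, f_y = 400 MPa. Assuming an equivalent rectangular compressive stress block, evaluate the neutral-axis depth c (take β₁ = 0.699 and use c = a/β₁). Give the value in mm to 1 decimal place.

T = A_s f_y = 3390 × 400 = 1356000 N = 1356 kN.
Setting C = 0.85 f'_c a b equal to T: a = 1356000/(0.85 × 49.2 × 255) = 127.156 mm.
With β₁ = 0.699, c = a/β₁ = 127.156/0.699 = 181.9 mm.

c ≈ 181.9 mm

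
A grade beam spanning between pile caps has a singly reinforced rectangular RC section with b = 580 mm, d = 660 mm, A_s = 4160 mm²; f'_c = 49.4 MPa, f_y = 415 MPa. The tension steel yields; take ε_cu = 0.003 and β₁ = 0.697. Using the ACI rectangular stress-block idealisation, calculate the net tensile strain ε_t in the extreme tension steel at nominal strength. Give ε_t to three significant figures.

a = A_s f_y/(0.85 f'_c b) = 70.89 mm.
β₁ = 0.697, so c = a/β₁ = 70.89/0.697 = 101.71 mm.
From the linear strain diagram with ε_cu = 0.003: ε_t = 0.003 (d − c)/c = 0.003 × (660 − 101.71)/101.71 = 0.0165.
Since ε_t ≥ 0.005, the section is tension-controlled.

ε_t ≈ 0.0165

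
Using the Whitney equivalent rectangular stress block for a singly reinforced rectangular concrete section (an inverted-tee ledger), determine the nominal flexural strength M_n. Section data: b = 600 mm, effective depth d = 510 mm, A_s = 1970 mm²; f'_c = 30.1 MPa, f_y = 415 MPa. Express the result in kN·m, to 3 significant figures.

M_n ≈ 395 kN·m

T = A_s f_y = 1970 × 415 = 817550 N = 817.55 kN.
From C = T: a = T/(0.85 f'_c b) = 817550/(0.85 × 30.1 × 600) = 53.26 mm.
M_n = T(d − a/2) = 817.55 kN × (510 − 26.63) mm = 395.18 kN·m.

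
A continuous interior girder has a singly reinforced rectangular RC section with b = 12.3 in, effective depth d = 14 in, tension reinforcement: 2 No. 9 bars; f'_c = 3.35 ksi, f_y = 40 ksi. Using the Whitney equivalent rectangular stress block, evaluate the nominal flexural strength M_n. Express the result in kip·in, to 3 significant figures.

M_n ≈ 1030 kip·in

A_s = 2 × 1 = 2 in².
T = A_s f_y = 2 × 40 = 80 kips.
a = T/(0.85 f'_c b) = 80/(0.85 × 3.35 × 12.3) = 2.284 in.
M_n = T(d − a/2) = 80 × (14 − 1.142) = 1028.6 kip·in.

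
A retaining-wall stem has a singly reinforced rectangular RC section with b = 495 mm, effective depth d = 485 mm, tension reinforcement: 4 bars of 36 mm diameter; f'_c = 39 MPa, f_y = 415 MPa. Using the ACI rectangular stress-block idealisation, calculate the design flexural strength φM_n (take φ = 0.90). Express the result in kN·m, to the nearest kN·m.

A_s = 4 × 1018 = 4072 mm².
T = A_s f_y = 4072 × 415 = 1689880 N = 1689.88 kN.
From C = T: a = T/(0.85 f'_c b) = 1689880/(0.85 × 39 × 495) = 102.98 mm.
M_n = T(d − a/2) = 1689.88 kN × (485 − 51.49) mm = 732.58 kN·m.
φM_n = 0.90 × 732.58 = 659.32 kN·m.

φM_n ≈ 659 kN·m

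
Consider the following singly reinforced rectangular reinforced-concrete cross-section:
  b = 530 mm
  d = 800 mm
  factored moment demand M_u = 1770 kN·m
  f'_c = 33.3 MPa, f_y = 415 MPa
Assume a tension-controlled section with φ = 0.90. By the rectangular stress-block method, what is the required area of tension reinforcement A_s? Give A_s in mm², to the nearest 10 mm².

M_n = M_u/φ = 1770/0.90 = 1966.67 kN·m.
With M_n = 0.85 f'_c a b (d − a/2), solve the quadratic for a:
a = d − √(d² − 2M_n/(0.85 f'_c b)) = 800 − √(800² − 2 × 1966.67×10⁶/(0.85 × 33.3 × 530)) = 185.34 mm.
A_s = 0.85 f'_c a b / f_y = 0.85 × 33.3 × 185.34 × 530 / 415 = 6699.8 mm².

A_s ≈ 6700 mm²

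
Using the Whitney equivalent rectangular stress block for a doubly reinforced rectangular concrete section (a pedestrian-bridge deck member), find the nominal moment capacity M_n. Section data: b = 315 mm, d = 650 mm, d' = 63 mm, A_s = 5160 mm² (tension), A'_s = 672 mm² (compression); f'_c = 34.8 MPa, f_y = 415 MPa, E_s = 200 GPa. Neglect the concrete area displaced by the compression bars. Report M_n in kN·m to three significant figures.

Assume both tension and compression steel yield.
Net tension couple steel: A_s − A'_s = 4488 mm².
a = (A_s − A'_s) f_y / (0.85 f'_c b) = 1862520/(0.85 × 34.8 × 315) = 199.89 mm.
c = a/β₁ = 199.89/0.801 = 249.55 mm; ε'_s = 0.003(c − d')/c = 0.0022 ≥ f_y/E_s = 0.0021, so compression steel does yield.
M_n = (A_s − A'_s) f_y (d − a/2) + A'_s f_y (d − d') = [1862520 × (650 − 99.945) + 278880 × (650 − 63)] × 10⁻⁶ = 1024.49 + 163.70 = 1188.19 kN·m.

M_n ≈ 1190 kN·m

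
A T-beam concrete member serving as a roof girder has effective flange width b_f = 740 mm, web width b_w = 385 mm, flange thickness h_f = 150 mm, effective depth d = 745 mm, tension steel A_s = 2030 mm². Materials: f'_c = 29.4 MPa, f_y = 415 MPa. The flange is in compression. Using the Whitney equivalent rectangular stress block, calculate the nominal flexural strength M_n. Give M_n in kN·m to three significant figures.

M_n ≈ 608 kN·m

Tension: T = A_s f_y = 2030 × 415 = 842450 N.
Try a within the flange: a = T/(0.85 f'_c b_f) = 842450/(0.85 × 29.4 × 740) = 45.56 mm.
Since a = 45.56 ≤ h_f = 150 mm, the stress block lies entirely in the flange; analyse as a rectangular beam of width b_f.
M_n = T(d − a/2) = 842450 × (745 − 22.78) = 608.43 × 10⁶ N·mm.
M_n = 608.43 kN·m.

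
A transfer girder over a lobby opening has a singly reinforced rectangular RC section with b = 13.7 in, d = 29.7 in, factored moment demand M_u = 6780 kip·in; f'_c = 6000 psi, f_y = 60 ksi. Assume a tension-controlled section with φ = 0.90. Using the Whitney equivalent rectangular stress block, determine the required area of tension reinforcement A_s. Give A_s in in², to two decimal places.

A_s ≈ 4.52 in²

M_n = M_u/φ = 6780/0.90 = 7533.33 kip·in.
From M_n = 0.85 f'_c a b (d − a/2):
a = d − √(d² − 2M_n/(0.85 f'_c b)) = 29.7 − √(29.7² − 2 × 7533.33/(0.85 × 6 × 13.7)) = 3.884 in.
A_s = 0.85 f'_c a b / f_y = 0.85 × 6 × 3.884 × 13.7 / 60 = 4.523 in².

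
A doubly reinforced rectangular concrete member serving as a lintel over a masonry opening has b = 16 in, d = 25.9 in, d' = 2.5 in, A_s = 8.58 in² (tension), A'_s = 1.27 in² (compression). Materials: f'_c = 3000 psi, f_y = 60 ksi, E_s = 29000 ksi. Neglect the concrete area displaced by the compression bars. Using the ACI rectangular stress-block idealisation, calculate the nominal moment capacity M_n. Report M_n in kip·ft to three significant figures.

Assume both steels yield.
a = (A_s − A'_s) f_y/(0.85 f'_c b) = (8.58 − 1.27) × 60/(0.85 × 3 × 16) = 10.750 in.
c = a/β₁ = 10.750/0.85 = 12.647 in; ε'_s = 0.003(c − d')/c = 0.0024 ≥ ε_y = 0.0021, so the compression steel yields.
M_n = (A_s − A'_s) f_y (d − a/2) + A'_s f_y (d − d') = 438.6 × (25.9 − 5.375) + 76.2 × (25.9 − 2.5) = 9002.3 + 1783.1 = 10785.4 kip·in = 10785.4/12 = 898.78 kip·ft.

M_n ≈ 899 kip·ft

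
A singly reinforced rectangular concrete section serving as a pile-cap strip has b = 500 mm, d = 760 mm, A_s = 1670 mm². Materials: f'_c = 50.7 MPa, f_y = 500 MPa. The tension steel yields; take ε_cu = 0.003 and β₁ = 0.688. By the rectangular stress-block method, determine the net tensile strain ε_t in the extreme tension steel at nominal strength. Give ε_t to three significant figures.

a = A_s f_y/(0.85 f'_c b) = 38.75 mm.
β₁ = 0.688, so c = a/β₁ = 38.75/0.688 = 56.32 mm.
From the linear strain diagram with ε_cu = 0.003: ε_t = 0.003 (d − c)/c = 0.003 × (760 − 56.32)/56.32 = 0.0375.
Since ε_t ≥ 0.005, the section is tension-controlled.

ε_t ≈ 0.0375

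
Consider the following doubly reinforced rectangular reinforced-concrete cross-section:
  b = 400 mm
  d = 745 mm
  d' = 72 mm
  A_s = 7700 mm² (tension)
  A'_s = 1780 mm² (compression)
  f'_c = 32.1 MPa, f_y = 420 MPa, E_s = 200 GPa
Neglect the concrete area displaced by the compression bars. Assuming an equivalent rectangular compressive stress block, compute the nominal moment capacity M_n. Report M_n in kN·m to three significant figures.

M_n ≈ 2070 kN·m

Assume both tension and compression steel yield.
Net tension couple steel: A_s − A'_s = 5920 mm².
a = (A_s − A'_s) f_y / (0.85 f'_c b) = 2486400/(0.85 × 32.1 × 400) = 227.82 mm.
c = a/β₁ = 227.82/0.821 = 277.49 mm; ε'_s = 0.003(c − d')/c = 0.0022 ≥ f_y/E_s = 0.0021, so compression steel does yield.
M_n = (A_s − A'_s) f_y (d − a/2) + A'_s f_y (d − d') = [2486400 × (745 − 113.91) + 747600 × (745 − 72)] × 10⁻⁶ = 1569.14 + 503.13 = 2072.27 kN·m.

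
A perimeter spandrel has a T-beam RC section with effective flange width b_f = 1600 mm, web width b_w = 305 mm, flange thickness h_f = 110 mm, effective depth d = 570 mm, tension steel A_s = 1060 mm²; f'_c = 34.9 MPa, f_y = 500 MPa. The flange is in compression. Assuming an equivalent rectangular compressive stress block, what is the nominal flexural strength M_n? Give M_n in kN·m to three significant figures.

M_n ≈ 299 kN·m

Tension: T = A_s f_y = 1060 × 500 = 530000 N.
Try a within the flange: a = T/(0.85 f'_c b_f) = 530000/(0.85 × 34.9 × 1600) = 11.17 mm.
Since a = 11.17 ≤ h_f = 110 mm, the stress block lies entirely in the flange; analyse as a rectangular beam of width b_f.
M_n = T(d − a/2) = 530000 × (570 − 5.585) = 299.14 × 10⁶ N·mm.
M_n = 299.14 kN·m.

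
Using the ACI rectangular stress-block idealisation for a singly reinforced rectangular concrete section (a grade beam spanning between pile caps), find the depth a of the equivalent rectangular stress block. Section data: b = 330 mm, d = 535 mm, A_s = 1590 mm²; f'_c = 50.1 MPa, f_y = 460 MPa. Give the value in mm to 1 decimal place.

T = A_s f_y = 1590 × 460 = 731400 N = 731.4 kN.
Setting C = 0.85 f'_c a b equal to T: a = 731400/(0.85 × 50.1 × 330) = 52.0 mm.

a ≈ 52.0 mm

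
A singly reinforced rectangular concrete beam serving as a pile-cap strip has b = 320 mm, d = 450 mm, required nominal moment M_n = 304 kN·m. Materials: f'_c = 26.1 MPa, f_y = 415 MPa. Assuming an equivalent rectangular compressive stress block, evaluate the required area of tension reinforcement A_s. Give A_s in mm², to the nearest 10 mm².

A_s ≈ 1850 mm²

With M_n = 0.85 f'_c a b (d − a/2), solve the quadratic for a:
a = d − √(d² − 2M_n/(0.85 f'_c b)) = 450 − √(450² − 2 × 304×10⁶/(0.85 × 26.1 × 320)) = 108.16 mm.
A_s = 0.85 f'_c a b / f_y = 0.85 × 26.1 × 108.16 × 320 / 415 = 1850.2 mm².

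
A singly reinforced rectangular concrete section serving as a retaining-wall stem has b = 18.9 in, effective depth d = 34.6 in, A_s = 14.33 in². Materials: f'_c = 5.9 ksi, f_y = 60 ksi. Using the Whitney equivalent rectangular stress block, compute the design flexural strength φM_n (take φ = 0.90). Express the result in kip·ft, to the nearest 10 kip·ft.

T = A_s f_y = 14.33 × 60 = 859.8 kips.
a = T/(0.85 f'_c b) = 859.8/(0.85 × 5.9 × 18.9) = 9.071 in.
M_n = T(d − a/2) = 859.8 × (34.6 − 4.5355) = 25849.5 kip·in = 25849.5/12 = 2154.13 kip·ft.
φM_n = 0.90 × 2154.13 = 1938.72 kip·ft.

φM_n ≈ 1940 kip·ft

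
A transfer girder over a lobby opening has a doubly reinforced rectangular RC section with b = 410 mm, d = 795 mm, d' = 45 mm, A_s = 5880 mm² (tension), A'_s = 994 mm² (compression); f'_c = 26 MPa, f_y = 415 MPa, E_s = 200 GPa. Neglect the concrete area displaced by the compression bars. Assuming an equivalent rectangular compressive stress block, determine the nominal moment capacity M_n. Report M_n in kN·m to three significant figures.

M_n ≈ 1690 kN·m

Assume both tension and compression steel yield.
Net tension couple steel: A_s − A'_s = 4886 mm².
a = (A_s − A'_s) f_y / (0.85 f'_c b) = 2027690/(0.85 × 26 × 410) = 223.78 mm.
c = a/β₁ = 223.78/0.85 = 263.27 mm; ε'_s = 0.003(c − d')/c = 0.0025 ≥ f_y/E_s = 0.0021, so compression steel does yield.
M_n = (A_s − A'_s) f_y (d − a/2) + A'_s f_y (d − d') = [2027690 × (795 − 111.89) + 412510 × (795 − 45)] × 10⁻⁶ = 1385.14 + 309.38 = 1694.52 kN·m.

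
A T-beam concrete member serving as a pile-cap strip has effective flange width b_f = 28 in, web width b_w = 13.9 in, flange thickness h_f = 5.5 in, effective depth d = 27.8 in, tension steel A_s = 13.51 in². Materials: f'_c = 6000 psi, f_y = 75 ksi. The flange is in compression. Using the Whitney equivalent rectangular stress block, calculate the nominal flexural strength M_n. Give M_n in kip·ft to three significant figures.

Tension: T = A_s f_y = 13.51 × 75 = 1013.25 kips.
Try a within the flange: a = T/(0.85 f'_c b_f) = 1013.25/(0.85 × 6 × 28) = 7.096 in.
a = 7.096 > h_f = 5.5 in: the block extends into the web. Split into flange-overhang and web parts.
C_f = 0.85 f'_c (b_f − b_w) h_f = 0.85 × 6 × (28 − 13.9) × 5.5 = 395.5 kips.
Remaining web compression depth: a_w = (T − C_f)/(0.85 f'_c b_w) = (1013.25 − 395.5)/(0.85 × 6 × 13.9) = 8.714 in.
M_n = C_f(d − h_f/2) + (T − C_f)(d − a_w/2) = 395.5 × (27.8 − 2.75) + 617.75 × (27.8 − 4.357) = 9907.3 + 14481.9 = 24389.2 kip·in.
M_n = 24389.2/12 = 2032.43 kip·ft.

M_n ≈ 2030 kip·ft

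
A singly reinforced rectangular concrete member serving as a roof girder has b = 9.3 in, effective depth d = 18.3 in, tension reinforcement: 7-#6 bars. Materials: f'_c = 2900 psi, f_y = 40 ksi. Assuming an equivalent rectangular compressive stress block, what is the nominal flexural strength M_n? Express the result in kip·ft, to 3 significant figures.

A_s = 7 × 0.44 = 3.08 in².
T = A_s f_y = 3.08 × 40 = 123.2 kips.
a = T/(0.85 f'_c b) = 123.2/(0.85 × 2.9 × 9.3) = 5.374 in.
M_n = T(d − a/2) = 123.2 × (18.3 − 2.687) = 1923.5 kip·in = 1923.5/12 = 160.29 kip·ft.

M_n ≈ 160 kip·ft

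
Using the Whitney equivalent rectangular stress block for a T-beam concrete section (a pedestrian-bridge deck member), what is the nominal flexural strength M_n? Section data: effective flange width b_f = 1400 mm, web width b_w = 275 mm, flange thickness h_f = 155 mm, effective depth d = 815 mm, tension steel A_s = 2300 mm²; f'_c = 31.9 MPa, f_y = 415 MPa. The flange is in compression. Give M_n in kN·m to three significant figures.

M_n ≈ 766 kN·m

Tension: T = A_s f_y = 2300 × 415 = 954500 N.
Try a within the flange: a = T/(0.85 f'_c b_f) = 954500/(0.85 × 31.9 × 1400) = 25.14 mm.
Since a = 25.14 ≤ h_f = 155 mm, the stress block lies entirely in the flange; analyse as a rectangular beam of width b_f.
M_n = T(d − a/2) = 954500 × (815 − 12.57) = 765.92 × 10⁶ N·mm.
M_n = 765.92 kN·m.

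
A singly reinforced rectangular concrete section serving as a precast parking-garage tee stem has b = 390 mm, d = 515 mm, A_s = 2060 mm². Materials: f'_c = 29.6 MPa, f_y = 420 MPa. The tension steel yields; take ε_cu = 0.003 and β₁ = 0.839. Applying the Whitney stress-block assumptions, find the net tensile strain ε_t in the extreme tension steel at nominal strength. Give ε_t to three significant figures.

a = A_s f_y/(0.85 f'_c b) = 88.17 mm.
β₁ = 0.839, so c = a/β₁ = 88.17/0.839 = 105.09 mm.
From the linear strain diagram with ε_cu = 0.003: ε_t = 0.003 (d − c)/c = 0.003 × (515 − 105.09)/105.09 = 0.0117.
Since ε_t ≥ 0.005, the section is tension-controlled.

ε_t ≈ 0.0117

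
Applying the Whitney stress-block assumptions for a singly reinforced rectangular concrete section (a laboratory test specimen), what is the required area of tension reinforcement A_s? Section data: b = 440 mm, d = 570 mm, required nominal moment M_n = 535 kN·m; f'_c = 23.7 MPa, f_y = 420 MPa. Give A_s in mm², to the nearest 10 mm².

With M_n = 0.85 f'_c a b (d − a/2), solve the quadratic for a:
a = d − √(d² − 2M_n/(0.85 f'_c b)) = 570 − √(570² − 2 × 535×10⁶/(0.85 × 23.7 × 440)) = 118.13 mm.
A_s = 0.85 f'_c a b / f_y = 0.85 × 23.7 × 118.13 × 440 / 420 = 2493.0 mm².

A_s ≈ 2490 mm²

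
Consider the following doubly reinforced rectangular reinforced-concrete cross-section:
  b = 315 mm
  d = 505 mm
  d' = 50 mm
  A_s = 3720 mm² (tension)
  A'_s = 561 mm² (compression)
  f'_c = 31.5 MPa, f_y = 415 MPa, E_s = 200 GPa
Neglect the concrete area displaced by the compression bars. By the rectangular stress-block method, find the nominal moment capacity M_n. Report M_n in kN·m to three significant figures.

Assume both tension and compression steel yield.
Net tension couple steel: A_s − A'_s = 3159 mm².
a = (A_s − A'_s) f_y / (0.85 f'_c b) = 1310985/(0.85 × 31.5 × 315) = 155.44 mm.
c = a/β₁ = 155.44/0.825 = 188.41 mm; ε'_s = 0.003(c − d')/c = 0.0022 ≥ f_y/E_s = 0.0021, so compression steel does yield.
M_n = (A_s − A'_s) f_y (d − a/2) + A'_s f_y (d − d') = [1310985 × (505 − 77.72) + 232815 × (505 − 50)] × 10⁻⁶ = 560.16 + 105.93 = 666.09 kN·m.

M_n ≈ 666 kN·m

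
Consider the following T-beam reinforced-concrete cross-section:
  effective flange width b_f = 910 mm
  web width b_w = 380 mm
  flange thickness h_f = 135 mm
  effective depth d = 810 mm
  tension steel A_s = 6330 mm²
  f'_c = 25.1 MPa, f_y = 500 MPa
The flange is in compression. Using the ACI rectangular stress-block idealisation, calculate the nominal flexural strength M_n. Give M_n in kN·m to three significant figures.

M_n ≈ 2300 kN·m

Tension: T = A_s f_y = 6330 × 500 = 3165000 N.
Try a within the flange: a = T/(0.85 f'_c b_f) = 3165000/(0.85 × 25.1 × 910) = 163.02 mm.
a = 163.02 > h_f = 135 mm: the block extends into the web. Split into flange-overhang and web parts.
C_f = 0.85 f'_c (b_f − b_w) h_f = 0.85 × 25.1 × (910 − 380) × 135 = 1526519 N.
Remaining web compression depth: a_w = (T − C_f)/(0.85 f'_c b_w) = (3165000 − 1526519)/(0.85 × 25.1 × 380) = 202.10 mm.
M_n = C_f(d − h_f/2) + (T − C_f)(d − a_w/2) = 1526519 × (810 − 67.5) + 1638481 × (810 − 101.05) = 1133.44 + 1161.60 = 2295.04 × 10⁶ N·mm.
M_n = 2295.04 kN·m.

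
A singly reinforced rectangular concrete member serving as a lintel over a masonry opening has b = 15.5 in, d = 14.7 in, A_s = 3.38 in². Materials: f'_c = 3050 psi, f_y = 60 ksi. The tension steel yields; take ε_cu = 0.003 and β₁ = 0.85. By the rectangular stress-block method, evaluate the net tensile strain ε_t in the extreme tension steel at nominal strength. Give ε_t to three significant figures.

ε_t ≈ 0.00443

a = A_s f_y/(0.85 f'_c b) = 5.047 in.
β₁ = 0.85, so c = a/β₁ = 5.047/0.85 = 5.938 in.
From the linear strain diagram with ε_cu = 0.003: ε_t = 0.003 (d − c)/c = 0.003 × (14.7 − 5.938)/5.938 = 0.00443.
ε_t is between 0.004 and 0.005 — transition zone.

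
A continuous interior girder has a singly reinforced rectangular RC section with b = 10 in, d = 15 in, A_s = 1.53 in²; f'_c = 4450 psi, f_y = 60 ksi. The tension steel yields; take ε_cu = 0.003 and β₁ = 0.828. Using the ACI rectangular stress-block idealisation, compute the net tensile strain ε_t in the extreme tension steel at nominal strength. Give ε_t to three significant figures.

a = A_s f_y/(0.85 f'_c b) = 2.427 in.
β₁ = 0.828, so c = a/β₁ = 2.427/0.828 = 2.931 in.
From the linear strain diagram with ε_cu = 0.003: ε_t = 0.003 (d − c)/c = 0.003 × (15 − 2.931)/2.931 = 0.0124.
Since ε_t ≥ 0.005, the section is tension-controlled.

ε_t ≈ 0.0124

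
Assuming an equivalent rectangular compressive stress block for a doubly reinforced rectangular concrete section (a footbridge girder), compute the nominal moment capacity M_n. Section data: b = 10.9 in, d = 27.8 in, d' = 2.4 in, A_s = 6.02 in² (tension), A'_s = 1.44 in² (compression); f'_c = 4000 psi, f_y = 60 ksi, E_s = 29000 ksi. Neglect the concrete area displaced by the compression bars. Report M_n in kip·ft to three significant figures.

Assume both steels yield.
a = (A_s − A'_s) f_y/(0.85 f'_c b) = (6.02 − 1.44) × 60/(0.85 × 4 × 10.9) = 7.415 in.
c = a/β₁ = 7.415/0.85 = 8.724 in; ε'_s = 0.003(c − d')/c = 0.0022 ≥ ε_y = 0.0021, so the compression steel yields.
M_n = (A_s − A'_s) f_y (d − a/2) + A'_s f_y (d − d') = 274.8 × (27.8 − 3.7075) + 86.4 × (27.8 − 2.4) = 6620.6 + 2194.6 = 8815.2 kip·in = 8815.2/12 = 734.60 kip·ft.

M_n ≈ 735 kip·ft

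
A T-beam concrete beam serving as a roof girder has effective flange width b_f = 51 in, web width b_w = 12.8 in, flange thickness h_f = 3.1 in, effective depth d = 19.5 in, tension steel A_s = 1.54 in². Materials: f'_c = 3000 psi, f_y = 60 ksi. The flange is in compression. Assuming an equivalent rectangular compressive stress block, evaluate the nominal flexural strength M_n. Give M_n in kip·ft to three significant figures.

Tension: T = A_s f_y = 1.54 × 60 = 92.4 kips.
Try a within the flange: a = T/(0.85 f'_c b_f) = 92.4/(0.85 × 3 × 51) = 0.710 in.
Since a = 0.710 ≤ h_f = 3.1 in, the stress block lies entirely in the flange; analyse as a rectangular beam of width b_f.
M_n = T(d − a/2) = 92.4 × (19.5 − 0.355) = 1769.0 kip·in.
M_n = 1769.0/12 = 147.42 kip·ft.

M_n ≈ 147 kip·ft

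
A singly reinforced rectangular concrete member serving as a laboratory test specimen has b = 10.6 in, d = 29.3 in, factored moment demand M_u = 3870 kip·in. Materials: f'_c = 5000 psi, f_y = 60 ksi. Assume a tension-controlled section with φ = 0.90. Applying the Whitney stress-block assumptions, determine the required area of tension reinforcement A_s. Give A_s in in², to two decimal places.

M_n = M_u/φ = 3870/0.90 = 4300 kip·in.
From M_n = 0.85 f'_c a b (d − a/2):
a = d − √(d² − 2M_n/(0.85 f'_c b)) = 29.3 − √(29.3² − 2 × 4300/(0.85 × 5 × 10.6)) = 3.462 in.
A_s = 0.85 f'_c a b / f_y = 0.85 × 5 × 3.462 × 10.6 / 60 = 2.599 in².

A_s ≈ 2.60 in²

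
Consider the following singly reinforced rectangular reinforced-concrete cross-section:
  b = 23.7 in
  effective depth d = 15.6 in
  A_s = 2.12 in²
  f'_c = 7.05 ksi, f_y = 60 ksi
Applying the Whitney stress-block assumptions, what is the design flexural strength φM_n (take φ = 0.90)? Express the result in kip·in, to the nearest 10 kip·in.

φM_n ≈ 1730 kip·in

T = A_s f_y = 2.12 × 60 = 127.2 kips.
a = T/(0.85 f'_c b) = 127.2/(0.85 × 7.05 × 23.7) = 0.896 in.
M_n = T(d − a/2) = 127.2 × (15.6 − 0.448) = 1927.3 kip·in.
φM_n = 0.90 × 1927.3 = 1734.6 kip·in.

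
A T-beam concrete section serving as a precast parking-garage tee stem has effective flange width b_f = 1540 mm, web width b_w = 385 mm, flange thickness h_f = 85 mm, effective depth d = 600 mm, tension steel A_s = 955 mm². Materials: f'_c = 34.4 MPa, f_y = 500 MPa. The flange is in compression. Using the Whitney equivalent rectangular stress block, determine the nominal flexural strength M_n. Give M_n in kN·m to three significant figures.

M_n ≈ 284 kN·m

Tension: T = A_s f_y = 955 × 500 = 477500 N.
Try a within the flange: a = T/(0.85 f'_c b_f) = 477500/(0.85 × 34.4 × 1540) = 10.60 mm.
Since a = 10.60 ≤ h_f = 85 mm, the stress block lies entirely in the flange; analyse as a rectangular beam of width b_f.
M_n = T(d − a/2) = 477500 × (600 − 5.3) = 283.97 × 10⁶ N·mm.
M_n = 283.97 kN·m.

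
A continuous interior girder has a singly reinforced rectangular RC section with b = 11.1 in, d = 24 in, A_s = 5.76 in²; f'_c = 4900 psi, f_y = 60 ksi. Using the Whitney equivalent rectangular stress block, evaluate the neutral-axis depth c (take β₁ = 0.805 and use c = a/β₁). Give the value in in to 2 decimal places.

c ≈ 9.29 in

T = A_s f_y = 5.76 × 60 = 345.6 kips.
a = T/(0.85 f'_c b) = 345.6/(0.85 × 4.9 × 11.1) = 7.4754 in.
With β₁ = 0.805, c = a/β₁ = 7.4754/0.805 = 9.29 in.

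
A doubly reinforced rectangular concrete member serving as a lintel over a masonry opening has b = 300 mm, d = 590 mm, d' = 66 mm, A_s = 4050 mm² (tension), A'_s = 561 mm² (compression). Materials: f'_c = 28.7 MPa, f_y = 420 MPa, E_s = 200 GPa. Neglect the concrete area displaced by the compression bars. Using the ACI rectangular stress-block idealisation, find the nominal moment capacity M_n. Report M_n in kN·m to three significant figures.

M_n ≈ 841 kN·m

Assume both tension and compression steel yield.
Net tension couple steel: A_s − A'_s = 3489 mm².
a = (A_s − A'_s) f_y / (0.85 f'_c b) = 1465380/(0.85 × 28.7 × 300) = 200.23 mm.
c = a/β₁ = 200.23/0.845 = 236.96 mm; ε'_s = 0.003(c − d')/c = 0.0022 ≥ f_y/E_s = 0.0021, so compression steel does yield.
M_n = (A_s − A'_s) f_y (d − a/2) + A'_s f_y (d − d') = [1465380 × (590 − 100.115) + 235620 × (590 − 66)] × 10⁻⁶ = 717.87 + 123.46 = 841.33 kN·m.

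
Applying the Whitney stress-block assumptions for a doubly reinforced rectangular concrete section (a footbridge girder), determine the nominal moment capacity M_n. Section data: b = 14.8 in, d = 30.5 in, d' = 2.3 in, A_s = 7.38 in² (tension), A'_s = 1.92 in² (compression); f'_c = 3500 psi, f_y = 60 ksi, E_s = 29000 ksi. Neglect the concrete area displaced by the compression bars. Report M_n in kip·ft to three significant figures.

Assume both steels yield.
a = (A_s − A'_s) f_y/(0.85 f'_c b) = (7.38 − 1.92) × 60/(0.85 × 3.5 × 14.8) = 7.440 in.
c = a/β₁ = 7.440/0.85 = 8.753 in; ε'_s = 0.003(c − d')/c = 0.0022 ≥ ε_y = 0.0021, so the compression steel yields.
M_n = (A_s − A'_s) f_y (d − a/2) + A'_s f_y (d − d') = 327.6 × (30.5 − 3.72) + 115.2 × (30.5 − 2.3) = 8773.1 + 3248.6 = 12021.7 kip·in = 12021.7/12 = 1001.81 kip·ft.

M_n ≈ 1000 kip·ft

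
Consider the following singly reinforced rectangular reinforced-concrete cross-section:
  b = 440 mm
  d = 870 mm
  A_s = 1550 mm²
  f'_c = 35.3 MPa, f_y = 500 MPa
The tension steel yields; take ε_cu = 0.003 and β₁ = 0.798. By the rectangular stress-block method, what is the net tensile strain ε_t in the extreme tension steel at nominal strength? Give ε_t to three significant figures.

ε_t ≈ 0.0325

a = A_s f_y/(0.85 f'_c b) = 58.70 mm.
β₁ = 0.798, so c = a/β₁ = 58.70/0.798 = 73.56 mm.
From the linear strain diagram with ε_cu = 0.003: ε_t = 0.003 (d − c)/c = 0.003 × (870 − 73.56)/73.56 = 0.0325.
Since ε_t ≥ 0.005, the section is tension-controlled.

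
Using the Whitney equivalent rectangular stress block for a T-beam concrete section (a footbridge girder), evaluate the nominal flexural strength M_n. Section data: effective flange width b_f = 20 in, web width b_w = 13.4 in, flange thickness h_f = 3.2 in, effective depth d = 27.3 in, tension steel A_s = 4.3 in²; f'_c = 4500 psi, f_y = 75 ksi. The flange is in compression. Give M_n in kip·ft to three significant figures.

Tension: T = A_s f_y = 4.3 × 75 = 322.5 kips.
Try a within the flange: a = T/(0.85 f'_c b_f) = 322.5/(0.85 × 4.5 × 20) = 4.216 in.
a = 4.216 > h_f = 3.2 in: the block extends into the web. Split into flange-overhang and web parts.
C_f = 0.85 f'_c (b_f − b_w) h_f = 0.85 × 4.5 × (20 − 13.4) × 3.2 = 80.8 kips.
Remaining web compression depth: a_w = (T − C_f)/(0.85 f'_c b_w) = (322.5 − 80.8)/(0.85 × 4.5 × 13.4) = 4.716 in.
M_n = C_f(d − h_f/2) + (T − C_f)(d − a_w/2) = 80.8 × (27.3 − 1.6) + 241.7 × (27.3 − 2.358) = 2076.6 + 6028.5 = 8105.1 kip·in.
M_n = 8105.1/12 = 675.43 kip·ft.

M_n ≈ 675 kip·ft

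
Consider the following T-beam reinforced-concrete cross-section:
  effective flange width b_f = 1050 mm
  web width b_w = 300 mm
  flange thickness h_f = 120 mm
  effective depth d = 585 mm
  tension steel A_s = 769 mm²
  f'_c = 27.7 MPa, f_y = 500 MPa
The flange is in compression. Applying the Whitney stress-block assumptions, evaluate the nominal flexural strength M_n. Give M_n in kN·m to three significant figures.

Tension: T = A_s f_y = 769 × 500 = 384500 N.
Try a within the flange: a = T/(0.85 f'_c b_f) = 384500/(0.85 × 27.7 × 1050) = 15.55 mm.
Since a = 15.55 ≤ h_f = 120 mm, the stress block lies entirely in the flange; analyse as a rectangular beam of width b_f.
M_n = T(d − a/2) = 384500 × (585 − 7.775) = 221.94 × 10⁶ N·mm.
M_n = 221.94 kN·m.

M_n ≈ 222 kN·m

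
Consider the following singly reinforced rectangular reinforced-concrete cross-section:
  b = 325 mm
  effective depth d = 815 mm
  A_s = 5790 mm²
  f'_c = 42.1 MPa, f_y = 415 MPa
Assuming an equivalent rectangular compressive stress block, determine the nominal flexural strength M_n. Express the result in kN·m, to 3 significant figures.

M_n ≈ 1710 kN·m

T = A_s f_y = 5790 × 415 = 2402850 N = 2402.85 kN.
From C = T: a = T/(0.85 f'_c b) = 2402850/(0.85 × 42.1 × 325) = 206.61 mm.
M_n = T(d − a/2) = 2402.85 kN × (815 − 103.305) mm = 1710.10 kN·m.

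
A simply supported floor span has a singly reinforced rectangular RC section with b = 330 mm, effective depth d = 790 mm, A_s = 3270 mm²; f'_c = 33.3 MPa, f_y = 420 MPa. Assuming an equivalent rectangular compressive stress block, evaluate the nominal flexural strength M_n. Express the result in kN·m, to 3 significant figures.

M_n ≈ 984 kN·m

T = A_s f_y = 3270 × 420 = 1373400 N = 1373.4 kN.
From C = T: a = T/(0.85 f'_c b) = 1373400/(0.85 × 33.3 × 330) = 147.03 mm.
M_n = T(d − a/2) = 1373.4 kN × (790 − 73.515) mm = 984.02 kN·m.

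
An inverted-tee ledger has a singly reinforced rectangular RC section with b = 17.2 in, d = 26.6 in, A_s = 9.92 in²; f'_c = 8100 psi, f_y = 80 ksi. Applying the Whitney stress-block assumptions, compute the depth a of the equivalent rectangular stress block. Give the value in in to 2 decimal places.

a ≈ 6.70 in

T = A_s f_y = 9.92 × 80 = 793.6 kips.
a = T/(0.85 f'_c b) = 793.6/(0.85 × 8.1 × 17.2) = 6.70 in.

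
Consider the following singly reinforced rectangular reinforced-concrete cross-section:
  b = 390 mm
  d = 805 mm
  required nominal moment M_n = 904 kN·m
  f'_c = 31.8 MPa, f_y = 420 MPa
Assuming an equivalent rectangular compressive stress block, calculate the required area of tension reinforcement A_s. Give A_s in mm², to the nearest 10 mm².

With M_n = 0.85 f'_c a b (d − a/2), solve the quadratic for a:
a = d − √(d² − 2M_n/(0.85 f'_c b)) = 805 − √(805² − 2 × 904×10⁶/(0.85 × 31.8 × 390)) = 114.70 mm.
A_s = 0.85 f'_c a b / f_y = 0.85 × 31.8 × 114.70 × 390 / 420 = 2878.9 mm².

A_s ≈ 2880 mm²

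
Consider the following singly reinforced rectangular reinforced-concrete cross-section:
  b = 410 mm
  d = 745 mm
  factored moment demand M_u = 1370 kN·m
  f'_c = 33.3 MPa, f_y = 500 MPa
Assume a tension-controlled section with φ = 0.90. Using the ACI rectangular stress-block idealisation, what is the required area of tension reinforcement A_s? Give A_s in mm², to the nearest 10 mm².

A_s ≈ 4730 mm²

M_n = M_u/φ = 1370/0.90 = 1522.22 kN·m.
With M_n = 0.85 f'_c a b (d − a/2), solve the quadratic for a:
a = d − √(d² − 2M_n/(0.85 f'_c b)) = 745 − √(745² − 2 × 1522.22×10⁶/(0.85 × 33.3 × 410)) = 203.99 mm.
A_s = 0.85 f'_c a b / f_y = 0.85 × 33.3 × 203.99 × 410 / 500 = 4734.6 mm².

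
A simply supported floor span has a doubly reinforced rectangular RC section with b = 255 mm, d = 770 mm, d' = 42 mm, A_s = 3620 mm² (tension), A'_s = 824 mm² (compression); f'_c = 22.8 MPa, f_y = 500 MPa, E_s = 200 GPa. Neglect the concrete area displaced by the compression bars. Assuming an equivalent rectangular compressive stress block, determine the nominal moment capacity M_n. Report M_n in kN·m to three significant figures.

M_n ≈ 1180 kN·m

Assume both tension and compression steel yield.
Net tension couple steel: A_s − A'_s = 2796 mm².
a = (A_s − A'_s) f_y / (0.85 f'_c b) = 1398000/(0.85 × 22.8 × 255) = 282.89 mm.
c = a/β₁ = 282.89/0.85 = 332.81 mm; ε'_s = 0.003(c − d')/c = 0.0026 ≥ f_y/E_s = 0.0025, so compression steel does yield.
M_n = (A_s − A'_s) f_y (d − a/2) + A'_s f_y (d − d') = [1398000 × (770 − 141.445) + 412000 × (770 − 42)] × 10⁻⁶ = 878.72 + 299.94 = 1178.66 kN·m.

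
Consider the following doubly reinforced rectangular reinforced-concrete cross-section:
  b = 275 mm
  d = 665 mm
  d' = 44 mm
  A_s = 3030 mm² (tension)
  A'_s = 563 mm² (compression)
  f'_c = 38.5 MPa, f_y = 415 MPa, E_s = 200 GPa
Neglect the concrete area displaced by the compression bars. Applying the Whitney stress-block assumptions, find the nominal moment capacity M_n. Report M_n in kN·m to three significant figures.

Assume both tension and compression steel yield.
Net tension couple steel: A_s − A'_s = 2467 mm².
a = (A_s − A'_s) f_y / (0.85 f'_c b) = 1023805/(0.85 × 38.5 × 275) = 113.76 mm.
c = a/β₁ = 113.76/0.775 = 146.79 mm; ε'_s = 0.003(c − d')/c = 0.0021 ≥ f_y/E_s = 0.0021, so compression steel does yield.
M_n = (A_s − A'_s) f_y (d − a/2) + A'_s f_y (d − d') = [1023805 × (665 − 56.88) + 233645 × (665 − 44)] × 10⁻⁶ = 622.60 + 145.09 = 767.69 kN·m.

M_n ≈ 768 kN·m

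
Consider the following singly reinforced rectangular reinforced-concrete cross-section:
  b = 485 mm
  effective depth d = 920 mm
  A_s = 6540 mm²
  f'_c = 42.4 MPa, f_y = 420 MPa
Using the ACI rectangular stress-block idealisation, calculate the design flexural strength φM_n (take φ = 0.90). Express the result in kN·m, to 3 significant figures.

φM_n ≈ 2080 kN·m

T = A_s f_y = 6540 × 420 = 2746800 N = 2746.8 kN.
From C = T: a = T/(0.85 f'_c b) = 2746800/(0.85 × 42.4 × 485) = 157.14 mm.
M_n = T(d − a/2) = 2746.8 kN × (920 − 78.57) mm = 2311.24 kN·m.
φM_n = 0.90 × 2311.24 = 2080.12 kN·m.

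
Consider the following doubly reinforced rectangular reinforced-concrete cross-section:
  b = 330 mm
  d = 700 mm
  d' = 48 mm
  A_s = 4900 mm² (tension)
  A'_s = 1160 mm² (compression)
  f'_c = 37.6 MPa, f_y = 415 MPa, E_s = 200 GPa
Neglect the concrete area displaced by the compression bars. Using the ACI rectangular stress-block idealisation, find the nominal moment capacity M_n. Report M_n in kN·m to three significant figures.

Assume both tension and compression steel yield.
Net tension couple steel: A_s − A'_s = 3740 mm².
a = (A_s − A'_s) f_y / (0.85 f'_c b) = 1552100/(0.85 × 37.6 × 330) = 147.16 mm.
c = a/β₁ = 147.16/0.781 = 188.43 mm; ε'_s = 0.003(c − d')/c = 0.0022 ≥ f_y/E_s = 0.0021, so compression steel does yield.
M_n = (A_s − A'_s) f_y (d − a/2) + A'_s f_y (d − d') = [1552100 × (700 − 73.58) + 481400 × (700 − 48)] × 10⁻⁶ = 972.27 + 313.87 = 1286.14 kN·m.

M_n ≈ 1290 kN·m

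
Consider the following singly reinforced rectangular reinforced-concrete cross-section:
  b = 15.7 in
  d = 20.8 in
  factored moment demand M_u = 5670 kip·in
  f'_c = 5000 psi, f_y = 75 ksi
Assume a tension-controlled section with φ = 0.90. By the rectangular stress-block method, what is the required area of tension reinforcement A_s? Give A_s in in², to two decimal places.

A_s ≈ 4.61 in²

M_n = M_u/φ = 5670/0.90 = 6300 kip·in.
From M_n = 0.85 f'_c a b (d − a/2):
a = d − √(d² − 2M_n/(0.85 f'_c b)) = 20.8 − √(20.8² − 2 × 6300/(0.85 × 5 × 15.7)) = 5.186 in.
A_s = 0.85 f'_c a b / f_y = 0.85 × 5 × 5.186 × 15.7 / 75 = 4.614 in².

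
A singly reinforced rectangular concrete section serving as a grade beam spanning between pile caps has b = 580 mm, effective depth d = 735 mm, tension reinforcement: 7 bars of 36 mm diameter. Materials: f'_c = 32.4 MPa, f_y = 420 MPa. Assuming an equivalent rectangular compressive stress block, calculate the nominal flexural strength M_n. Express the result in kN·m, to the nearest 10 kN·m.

A_s = 7 × 1018 = 7126 mm².
T = A_s f_y = 7126 × 420 = 2992920 N = 2992.92 kN.
From C = T: a = T/(0.85 f'_c b) = 2992920/(0.85 × 32.4 × 580) = 187.37 mm.
M_n = T(d − a/2) = 2992.92 kN × (735 − 93.685) mm = 1919.40 kN·m.

M_n ≈ 1920 kN·m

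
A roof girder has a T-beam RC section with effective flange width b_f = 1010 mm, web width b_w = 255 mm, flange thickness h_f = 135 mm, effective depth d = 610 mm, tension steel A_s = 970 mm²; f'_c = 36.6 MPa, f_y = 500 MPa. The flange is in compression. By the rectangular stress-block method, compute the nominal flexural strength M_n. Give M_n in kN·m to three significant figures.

Tension: T = A_s f_y = 970 × 500 = 485000 N.
Try a within the flange: a = T/(0.85 f'_c b_f) = 485000/(0.85 × 36.6 × 1010) = 15.44 mm.
Since a = 15.44 ≤ h_f = 135 mm, the stress block lies entirely in the flange; analyse as a rectangular beam of width b_f.
M_n = T(d − a/2) = 485000 × (610 − 7.72) = 292.11 × 10⁶ N·mm.
M_n = 292.11 kN·m.

M_n ≈ 292 kN·m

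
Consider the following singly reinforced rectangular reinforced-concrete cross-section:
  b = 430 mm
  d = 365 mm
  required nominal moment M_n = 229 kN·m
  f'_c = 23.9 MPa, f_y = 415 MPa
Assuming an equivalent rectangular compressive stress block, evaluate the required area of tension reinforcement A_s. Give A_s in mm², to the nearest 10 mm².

A_s ≈ 1700 mm²

With M_n = 0.85 f'_c a b (d − a/2), solve the quadratic for a:
a = d − √(d² − 2M_n/(0.85 f'_c b)) = 365 − √(365² − 2 × 229×10⁶/(0.85 × 23.9 × 430)) = 80.76 mm.
A_s = 0.85 f'_c a b / f_y = 0.85 × 23.9 × 80.76 × 430 / 415 = 1699.9 mm².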